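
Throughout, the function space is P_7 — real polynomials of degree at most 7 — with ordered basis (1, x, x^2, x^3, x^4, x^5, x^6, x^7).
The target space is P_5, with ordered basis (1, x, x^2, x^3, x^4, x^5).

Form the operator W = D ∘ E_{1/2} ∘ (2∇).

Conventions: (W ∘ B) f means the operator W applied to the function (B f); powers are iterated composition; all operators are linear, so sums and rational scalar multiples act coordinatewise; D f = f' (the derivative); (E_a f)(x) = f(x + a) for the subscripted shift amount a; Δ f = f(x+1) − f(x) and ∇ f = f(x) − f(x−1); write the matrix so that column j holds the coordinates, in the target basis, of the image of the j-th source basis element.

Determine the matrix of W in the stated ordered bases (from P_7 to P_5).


image of 1: 0
image of x: 0
image of x^2: 4
image of x^3: 12x
image of x^4: 24x^2 + 2
image of x^5: 40x^3 + 10x
image of x^6: 60x^4 + 30x^2 + 3/4
image of x^7: 84x^5 + 70x^3 + (21/4)x
each image's coordinates form column j of the matrix

the matrix is [[0, 0, 4, 0, 2, 0, 3/4, 0]; [0, 0, 0, 12, 0, 10, 0, 21/4]; [0, 0, 0, 0, 24, 0, 30, 0]; [0, 0, 0, 0, 0, 40, 0, 70]; [0, 0, 0, 0, 0, 0, 60, 0]; [0, 0, 0, 0, 0, 0, 0, 84]] (rows listed top to bottom)


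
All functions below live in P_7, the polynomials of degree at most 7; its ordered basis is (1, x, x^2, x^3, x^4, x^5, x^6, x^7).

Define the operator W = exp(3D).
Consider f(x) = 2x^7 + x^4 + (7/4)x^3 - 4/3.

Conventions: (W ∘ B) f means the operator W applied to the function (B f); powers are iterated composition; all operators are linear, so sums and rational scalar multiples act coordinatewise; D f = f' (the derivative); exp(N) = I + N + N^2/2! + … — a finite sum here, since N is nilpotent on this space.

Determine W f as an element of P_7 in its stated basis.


the result is g(x) = 2x^7 + 42x^6 + 378x^5 + 1891x^4 + (22735/4)x^3 + (41103/4)x^2 + (41445/4)x + 54011/12

order-1 term: 42x^6 + 12x^3 + (63/4)x^2
order-2 term: 378x^5 + 54x^2 + (189/4)x
order-3 term: 1890x^4 + 108x + 189/4
order-4 term: 5670x^3 + 81
order-5 term: 10206x^2
order-6 term: 10206x
order-7 term: 4374
the series for exp(3D) f terminates at order 7
exp(3D) f = 2x^7 + 42x^6 + 378x^5 + 1891x^4 + (22735/4)x^3 + (41103/4)x^2 + (41445/4)x + 54011/12


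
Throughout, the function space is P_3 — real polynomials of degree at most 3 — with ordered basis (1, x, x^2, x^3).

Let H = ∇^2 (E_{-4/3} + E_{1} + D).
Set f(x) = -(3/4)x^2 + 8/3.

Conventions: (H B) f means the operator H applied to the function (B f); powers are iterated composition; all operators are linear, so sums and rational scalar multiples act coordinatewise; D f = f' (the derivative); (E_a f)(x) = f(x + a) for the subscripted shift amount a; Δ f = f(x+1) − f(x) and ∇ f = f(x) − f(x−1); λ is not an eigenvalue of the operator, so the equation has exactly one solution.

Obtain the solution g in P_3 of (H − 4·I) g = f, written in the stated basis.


write g with unknown coordinates in the stated basis and equate coefficients in (H − 4·I) g = f
solving from the highest basis element down gives g = (3/16)x^2 - 23/48
check: H g = 3/4
so H g − 4·g = -(3/4)x^2 + 8/3 = f ✓

the result is g(x) = (3/16)x^2 - 23/48


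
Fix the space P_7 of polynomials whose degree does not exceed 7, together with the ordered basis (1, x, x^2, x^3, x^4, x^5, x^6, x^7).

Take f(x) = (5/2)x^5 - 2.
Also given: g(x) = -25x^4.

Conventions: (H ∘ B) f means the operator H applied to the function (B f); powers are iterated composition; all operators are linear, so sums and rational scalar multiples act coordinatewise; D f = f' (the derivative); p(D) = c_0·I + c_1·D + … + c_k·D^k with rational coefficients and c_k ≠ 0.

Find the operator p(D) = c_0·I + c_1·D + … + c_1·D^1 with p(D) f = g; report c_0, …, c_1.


D^0 f = (5/2)x^5 - 2
D^1 f = (25/2)x^4
matching coefficients of g against c_0 f + c_1 Df + … from the top degree down determines the c_i
solution: c_0 = 0, c_1 = -2

c_0 = 0, c_1 = -2


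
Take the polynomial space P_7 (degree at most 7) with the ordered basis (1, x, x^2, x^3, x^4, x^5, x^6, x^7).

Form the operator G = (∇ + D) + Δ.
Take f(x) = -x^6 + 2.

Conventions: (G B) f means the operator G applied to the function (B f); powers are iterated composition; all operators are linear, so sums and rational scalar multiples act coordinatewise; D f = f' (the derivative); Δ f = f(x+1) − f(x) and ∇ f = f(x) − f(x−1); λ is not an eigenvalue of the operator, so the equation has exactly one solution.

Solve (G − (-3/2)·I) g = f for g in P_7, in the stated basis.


write g with unknown coordinates in the stated basis and equate coefficients in (G − (-3/2)·I) g = f
solving from the highest basis element down gives g = -(2/3)x^6 + 8x^5 - 80x^4 + (5920/9)x^3 - (12160/3)x^2 + (49936/3)x - 922780/27
check: G g = -12x^5 + 120x^4 - (2960/3)x^3 + 6080x^2 - 24968x + 461408/9
so G g − (-3/2)·g = -x^6 + 2 = f ✓

the result is g(x) = -(2/3)x^6 + 8x^5 - 80x^4 + (5920/9)x^3 - (12160/3)x^2 + (49936/3)x - 922780/27


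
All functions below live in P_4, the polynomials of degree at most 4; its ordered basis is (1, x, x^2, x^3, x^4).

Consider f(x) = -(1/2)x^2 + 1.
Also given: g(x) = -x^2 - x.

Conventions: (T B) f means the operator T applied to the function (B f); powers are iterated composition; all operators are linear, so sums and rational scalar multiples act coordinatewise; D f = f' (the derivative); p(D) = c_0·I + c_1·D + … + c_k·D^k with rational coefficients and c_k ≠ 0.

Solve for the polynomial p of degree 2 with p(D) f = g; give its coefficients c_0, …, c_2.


p(D) = 2·I + D + 2·D^2, i.e. c_0 = 2, c_1 = 1, c_2 = 2

D^0 f = -(1/2)x^2 + 1
D^1 f = -x
D^2 f = -1
matching coefficients of g against c_0 f + c_1 Df + … from the top degree down determines the c_i
solution: c_0 = 2, c_1 = 1, c_2 = 2


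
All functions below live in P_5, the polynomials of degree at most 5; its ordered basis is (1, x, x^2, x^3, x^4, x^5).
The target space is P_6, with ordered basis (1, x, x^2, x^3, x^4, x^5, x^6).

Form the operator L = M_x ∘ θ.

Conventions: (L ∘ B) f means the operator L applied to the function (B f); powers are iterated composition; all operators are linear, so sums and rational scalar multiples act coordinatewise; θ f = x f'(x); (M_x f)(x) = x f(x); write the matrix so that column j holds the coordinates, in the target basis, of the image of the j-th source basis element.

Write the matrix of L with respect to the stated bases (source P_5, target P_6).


image of 1: 0
image of x: x^2
image of x^2: 2x^3
image of x^3: 3x^4
image of x^4: 4x^5
image of x^5: 5x^6
each image's coordinates form column j of the matrix

the matrix is [[0, 0, 0, 0, 0, 0]; [0, 0, 0, 0, 0, 0]; [0, 1, 0, 0, 0, 0]; [0, 0, 2, 0, 0, 0]; [0, 0, 0, 3, 0, 0]; [0, 0, 0, 0, 4, 0]; [0, 0, 0, 0, 0, 5]] (rows listed top to bottom)


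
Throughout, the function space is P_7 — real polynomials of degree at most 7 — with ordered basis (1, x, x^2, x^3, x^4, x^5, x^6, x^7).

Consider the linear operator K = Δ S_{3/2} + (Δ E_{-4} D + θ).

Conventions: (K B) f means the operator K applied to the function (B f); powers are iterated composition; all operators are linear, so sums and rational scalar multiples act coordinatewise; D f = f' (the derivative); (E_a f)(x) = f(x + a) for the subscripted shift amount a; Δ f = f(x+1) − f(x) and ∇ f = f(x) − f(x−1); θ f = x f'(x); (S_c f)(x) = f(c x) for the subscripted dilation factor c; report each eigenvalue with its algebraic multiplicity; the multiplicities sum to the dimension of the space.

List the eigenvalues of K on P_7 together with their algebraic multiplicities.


λ = 0 (multiplicity 1), λ = 1 (multiplicity 1), λ = 2 (multiplicity 1), λ = 3 (multiplicity 1), λ = 4 (multiplicity 1), λ = 5 (multiplicity 1), λ = 6 (multiplicity 1), λ = 7 (multiplicity 1)

image of 1: 0
image of x: x + 3/2
image of x^2: 2x^2 + (9/2)x + 17/4
image of x^3: 3x^3 + (81/8)x^2 + (129/8)x - 141/8
image of x^4: 4x^4 + (81/4)x^3 + (339/8)x^2 - (255/4)x + 2449/16
image of x^5: 5x^5 + (1215/32)x^4 + (1535/16)x^3 - (2145/16)x^2 + (24895/32)x - 27757/32
image of x^6: 6x^6 + (2187/32)x^5 + (12855/64)x^4 - (3075/16)x^3 + (153015/64)x^2 - (165813/32)x + 300633/64
image of x^7: 7x^7 + (15309/128)x^6 + (51303/128)x^5 - (17535/128)x^4 + (739585/128)x^3 - (2306073/128)x^2 + (4213965/128)x - 3014645/128
the matrix is upper triangular; its diagonal is (0, 1, 2, 3, 4, 5, 6, 7)
for a triangular matrix the eigenvalues are the diagonal entries, with algebraic multiplicity their repetition count


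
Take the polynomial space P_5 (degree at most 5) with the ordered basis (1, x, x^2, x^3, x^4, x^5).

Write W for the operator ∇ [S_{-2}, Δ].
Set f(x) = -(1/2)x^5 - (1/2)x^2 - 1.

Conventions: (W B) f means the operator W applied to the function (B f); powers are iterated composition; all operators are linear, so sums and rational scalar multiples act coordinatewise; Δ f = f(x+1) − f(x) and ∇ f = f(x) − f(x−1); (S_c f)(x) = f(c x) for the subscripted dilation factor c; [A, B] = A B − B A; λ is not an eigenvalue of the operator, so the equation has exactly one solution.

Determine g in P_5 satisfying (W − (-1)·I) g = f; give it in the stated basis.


the result is g(x) = -(1/2)x^5 + 480x^3 - (721/2)x^2 - 34080x + 4208

write g with unknown coordinates in the stated basis and equate coefficients in (W − (-1)·I) g = f
solving from the highest basis element down gives g = -(1/2)x^5 + 480x^3 - (721/2)x^2 - 34080x + 4208
check: W g = -480x^3 + 360x^2 + 34080x - 4209
so W g − (-1)·g = -(1/2)x^5 - (1/2)x^2 - 1 = f ✓


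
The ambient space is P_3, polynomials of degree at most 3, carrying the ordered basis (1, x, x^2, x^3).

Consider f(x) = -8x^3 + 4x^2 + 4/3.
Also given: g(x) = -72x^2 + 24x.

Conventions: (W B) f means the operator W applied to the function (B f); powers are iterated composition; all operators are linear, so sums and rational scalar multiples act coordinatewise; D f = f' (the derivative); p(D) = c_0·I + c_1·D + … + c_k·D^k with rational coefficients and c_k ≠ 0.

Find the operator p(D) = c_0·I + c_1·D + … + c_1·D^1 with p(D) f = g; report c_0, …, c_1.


c_0 = 0, c_1 = 3

D^0 f = -8x^3 + 4x^2 + 4/3
D^1 f = -24x^2 + 8x
matching coefficients of g against c_0 f + c_1 Df + … from the top degree down determines the c_i
solution: c_0 = 0, c_1 = 3


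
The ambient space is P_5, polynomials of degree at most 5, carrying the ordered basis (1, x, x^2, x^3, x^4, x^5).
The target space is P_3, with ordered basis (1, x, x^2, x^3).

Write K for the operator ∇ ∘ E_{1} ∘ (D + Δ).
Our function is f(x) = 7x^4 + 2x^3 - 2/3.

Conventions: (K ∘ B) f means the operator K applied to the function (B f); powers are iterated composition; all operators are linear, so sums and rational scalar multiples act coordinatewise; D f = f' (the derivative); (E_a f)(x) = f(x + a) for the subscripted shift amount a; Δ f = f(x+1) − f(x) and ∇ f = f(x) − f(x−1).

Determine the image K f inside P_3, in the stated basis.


the image equals g(x) = 168x^2 + 276x + 144

D f = 28x^3 + 6x^2
Δ f = 28x^3 + 48x^2 + 34x + 9
(D + Δ) f = 56x^3 + 54x^2 + 34x + 9
E_{1} (D + Δ) f = 56x^3 + 222x^2 + 310x + 153
∇ E_{1} (D + Δ) f = 168x^2 + 276x + 144


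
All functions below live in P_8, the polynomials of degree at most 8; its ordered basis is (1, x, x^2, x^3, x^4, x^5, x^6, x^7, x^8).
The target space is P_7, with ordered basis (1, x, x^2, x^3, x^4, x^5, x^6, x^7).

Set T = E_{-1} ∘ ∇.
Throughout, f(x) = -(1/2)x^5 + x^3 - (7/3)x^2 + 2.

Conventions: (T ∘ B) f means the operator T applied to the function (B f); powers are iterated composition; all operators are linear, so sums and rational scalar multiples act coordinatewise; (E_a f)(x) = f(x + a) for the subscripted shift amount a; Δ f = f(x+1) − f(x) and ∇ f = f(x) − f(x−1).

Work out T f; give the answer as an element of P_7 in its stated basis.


the image equals g(x) = -(5/2)x^4 + 15x^3 - 32x^2 + (143/6)x - 3/2

∇ f = -(5/2)x^4 + 5x^3 - 2x^2 - (31/6)x + 17/6
E_{-1} ∇ f = -(5/2)x^4 + 15x^3 - 32x^2 + (143/6)x - 3/2


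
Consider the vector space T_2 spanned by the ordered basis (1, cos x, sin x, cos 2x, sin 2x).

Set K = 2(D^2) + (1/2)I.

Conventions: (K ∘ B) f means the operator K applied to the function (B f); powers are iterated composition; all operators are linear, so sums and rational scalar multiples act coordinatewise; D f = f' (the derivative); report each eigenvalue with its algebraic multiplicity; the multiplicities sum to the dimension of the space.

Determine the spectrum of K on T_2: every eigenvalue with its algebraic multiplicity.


λ = -15/2 (multiplicity 2), λ = -3/2 (multiplicity 2), λ = 1/2 (multiplicity 1)

image of 1: 1/2
image of cos x: -(3/2)cos x
image of sin x: -(3/2)sin x
image of cos 2x: -(15/2)cos 2x
image of sin 2x: -(15/2)sin 2x
the matrix is diagonal; its diagonal is (1/2, -3/2, -3/2, -15/2, -15/2)
for a triangular matrix the eigenvalues are the diagonal entries, with algebraic multiplicity their repetition count


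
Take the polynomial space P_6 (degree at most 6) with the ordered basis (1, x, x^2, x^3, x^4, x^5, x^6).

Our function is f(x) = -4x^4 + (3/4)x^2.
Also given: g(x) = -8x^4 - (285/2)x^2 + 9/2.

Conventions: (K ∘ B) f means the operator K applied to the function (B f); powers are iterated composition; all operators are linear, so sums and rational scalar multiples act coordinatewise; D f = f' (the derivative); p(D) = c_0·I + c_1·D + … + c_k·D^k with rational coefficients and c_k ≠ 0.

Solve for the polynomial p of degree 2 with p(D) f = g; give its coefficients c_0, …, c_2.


D^0 f = -4x^4 + (3/4)x^2
D^1 f = -16x^3 + (3/2)x
D^2 f = -48x^2 + 3/2
matching coefficients of g against c_0 f + c_1 Df + … from the top degree down determines the c_i
solution: c_0 = 2, c_1 = 0, c_2 = 3

c_0 = 2, c_1 = 0, c_2 = 3


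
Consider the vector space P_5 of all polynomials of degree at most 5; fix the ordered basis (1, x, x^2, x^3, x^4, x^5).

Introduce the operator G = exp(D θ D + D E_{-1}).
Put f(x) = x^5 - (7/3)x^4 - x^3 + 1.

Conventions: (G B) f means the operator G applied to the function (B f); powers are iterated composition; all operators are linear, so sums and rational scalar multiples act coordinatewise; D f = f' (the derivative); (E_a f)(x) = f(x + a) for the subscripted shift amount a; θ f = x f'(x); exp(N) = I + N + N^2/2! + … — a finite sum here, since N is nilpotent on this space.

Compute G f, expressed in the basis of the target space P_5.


order-1 term: 5x^4 + (152/3)x^3 - 29x^2 - 54x + 34/3
order-2 term: 10x^3 + 136x^2 + 153x + 39
order-3 term: 10x^2 + (332/3)x + 61
order-4 term: 5x + 83/3
order-5 term: 1
the series for exp(D θ D + D E_{-1}) f terminates at order 5
exp(D θ D + D E_{-1}) f = x^5 + (8/3)x^4 + (179/3)x^3 + 117x^2 + (644/3)x + 141

the result is g(x) = x^5 + (8/3)x^4 + (179/3)x^3 + 117x^2 + (644/3)x + 141


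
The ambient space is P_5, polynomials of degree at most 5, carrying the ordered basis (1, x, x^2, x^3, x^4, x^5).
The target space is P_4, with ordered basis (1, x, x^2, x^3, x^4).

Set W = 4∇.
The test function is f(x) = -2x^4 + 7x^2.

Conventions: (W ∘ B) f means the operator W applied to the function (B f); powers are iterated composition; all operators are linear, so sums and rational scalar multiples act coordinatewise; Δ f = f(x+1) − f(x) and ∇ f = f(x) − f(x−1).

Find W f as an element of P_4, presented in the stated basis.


the image equals g(x) = -32x^3 + 48x^2 + 24x - 20

∇ f = -8x^3 + 12x^2 + 6x - 5
(4∇) f = -32x^3 + 48x^2 + 24x - 20


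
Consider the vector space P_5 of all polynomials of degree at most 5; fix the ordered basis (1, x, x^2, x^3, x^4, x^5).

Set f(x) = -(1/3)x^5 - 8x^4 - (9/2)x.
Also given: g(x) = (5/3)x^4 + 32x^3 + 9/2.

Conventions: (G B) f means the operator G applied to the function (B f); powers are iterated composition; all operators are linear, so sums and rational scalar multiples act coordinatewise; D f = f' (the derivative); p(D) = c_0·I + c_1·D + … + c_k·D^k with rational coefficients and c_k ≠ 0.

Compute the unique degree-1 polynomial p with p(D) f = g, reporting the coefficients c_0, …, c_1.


D^0 f = -(1/3)x^5 - 8x^4 - (9/2)x
D^1 f = -(5/3)x^4 - 32x^3 - 9/2
matching coefficients of g against c_0 f + c_1 Df + … from the top degree down determines the c_i
solution: c_0 = 0, c_1 = -1

p(D) = -D, i.e. c_0 = 0, c_1 = -1


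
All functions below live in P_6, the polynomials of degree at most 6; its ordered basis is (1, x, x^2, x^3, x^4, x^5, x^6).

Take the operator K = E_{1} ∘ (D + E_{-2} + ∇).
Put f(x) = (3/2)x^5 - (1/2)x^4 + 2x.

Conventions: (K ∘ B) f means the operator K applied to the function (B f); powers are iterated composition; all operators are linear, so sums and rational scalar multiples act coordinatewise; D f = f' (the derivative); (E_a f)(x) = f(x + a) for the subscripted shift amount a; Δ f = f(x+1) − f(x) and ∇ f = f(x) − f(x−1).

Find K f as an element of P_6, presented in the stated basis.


the image equals g(x) = (3/2)x^5 + 7x^4 + 58x^3 + 33x^2 + 41x + 13/2

D f = (15/2)x^4 - 2x^3 + 2
E_{-2} f = (3/2)x^5 - (31/2)x^4 + 64x^3 - 132x^2 + 138x - 60
∇ f = (15/2)x^4 - 17x^3 + 18x^2 - (19/2)x + 4
(D + E_{-2} + ∇) f = (3/2)x^5 - (1/2)x^4 + 45x^3 - 114x^2 + (257/2)x - 54
E_{1} (D + E_{-2} + ∇) f = (3/2)x^5 + 7x^4 + 58x^3 + 33x^2 + 41x + 13/2


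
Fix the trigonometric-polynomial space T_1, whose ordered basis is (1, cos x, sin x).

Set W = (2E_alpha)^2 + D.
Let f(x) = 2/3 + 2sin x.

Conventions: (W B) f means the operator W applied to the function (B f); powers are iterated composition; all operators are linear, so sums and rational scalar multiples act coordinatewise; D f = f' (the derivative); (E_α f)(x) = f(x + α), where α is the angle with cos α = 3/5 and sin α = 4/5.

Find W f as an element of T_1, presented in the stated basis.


E_alpha f = 2/3 + (8/5)cos x + (6/5)sin x
(2E_alpha) f = 4/3 + (16/5)cos x + (12/5)sin x
E_alpha (2E_alpha) f = 4/3 + (96/25)cos x - (28/25)sin x
(2E_alpha) (2E_alpha) f = 8/3 + (192/25)cos x - (56/25)sin x
D f = 2cos x
((2E_alpha)^2 + D) f = 8/3 + (242/25)cos x - (56/25)sin x

g(x) = 8/3 + (242/25)cos x - (56/25)sin x


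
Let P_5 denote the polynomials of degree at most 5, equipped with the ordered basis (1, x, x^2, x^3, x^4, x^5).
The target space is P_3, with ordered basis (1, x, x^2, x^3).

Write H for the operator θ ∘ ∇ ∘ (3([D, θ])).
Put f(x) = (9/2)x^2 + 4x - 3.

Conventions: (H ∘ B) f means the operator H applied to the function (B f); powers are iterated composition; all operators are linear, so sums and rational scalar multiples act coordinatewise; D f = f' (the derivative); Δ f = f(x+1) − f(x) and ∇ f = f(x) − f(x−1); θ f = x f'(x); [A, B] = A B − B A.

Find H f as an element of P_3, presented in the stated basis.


θ f = 9x^2 + 4x
D θ f = 18x + 4
D f = 9x + 4
θ D f = 9x
[D, θ] f = 9x + 4
(3([D, θ])) f = 27x + 12
∇ (3([D, θ])) f = 27
θ ∇ (3([D, θ])) f = 0

g(x) = 0


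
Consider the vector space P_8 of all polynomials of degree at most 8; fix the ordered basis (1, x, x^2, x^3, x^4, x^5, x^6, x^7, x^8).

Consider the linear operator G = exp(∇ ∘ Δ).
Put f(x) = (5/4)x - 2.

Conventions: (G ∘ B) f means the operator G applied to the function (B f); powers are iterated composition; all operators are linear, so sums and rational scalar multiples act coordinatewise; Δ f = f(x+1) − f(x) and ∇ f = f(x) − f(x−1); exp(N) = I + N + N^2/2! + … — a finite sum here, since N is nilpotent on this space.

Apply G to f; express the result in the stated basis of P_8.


the result is g(x) = (5/4)x - 2

the series for exp(∇ ∘ Δ) f terminates at order 0
exp(∇ ∘ Δ) f = (5/4)x - 2


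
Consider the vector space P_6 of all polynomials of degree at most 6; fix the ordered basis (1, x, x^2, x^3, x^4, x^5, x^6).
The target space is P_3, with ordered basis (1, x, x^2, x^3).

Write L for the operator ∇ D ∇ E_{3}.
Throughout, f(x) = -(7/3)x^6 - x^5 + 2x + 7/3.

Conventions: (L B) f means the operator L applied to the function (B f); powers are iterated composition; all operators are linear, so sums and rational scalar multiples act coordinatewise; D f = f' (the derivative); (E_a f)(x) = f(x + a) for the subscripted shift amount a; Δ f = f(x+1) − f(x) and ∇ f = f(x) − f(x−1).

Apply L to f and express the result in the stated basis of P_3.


E_{3} f = -(7/3)x^6 - 43x^5 - 330x^4 - 1350x^3 - 3105x^2 - 3805x - 5807/3
∇ E_{3} f = -14x^5 - 180x^4 - (2810/3)x^3 - 2465x^2 - 3279x - 5282/3
D ∇ E_{3} f = -70x^4 - 720x^3 - 2810x^2 - 4930x - 3279
∇ D ∇ E_{3} f = -280x^3 - 1740x^2 - 3740x - 2770

the result is g(x) = -280x^3 - 1740x^2 - 3740x - 2770


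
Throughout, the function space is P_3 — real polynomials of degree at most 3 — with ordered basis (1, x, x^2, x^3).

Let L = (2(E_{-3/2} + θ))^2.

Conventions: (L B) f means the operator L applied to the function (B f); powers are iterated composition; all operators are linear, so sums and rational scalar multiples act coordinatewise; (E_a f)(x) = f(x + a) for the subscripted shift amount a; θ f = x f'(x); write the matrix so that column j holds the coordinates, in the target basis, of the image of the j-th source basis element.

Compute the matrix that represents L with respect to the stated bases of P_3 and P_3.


the matrix is [[4, -18, 54, -297/2]; [0, 16, -60, 216]; [0, 0, 36, -126]; [0, 0, 0, 64]] (rows listed top to bottom)

image of 1: 4
image of x: 16x - 18
image of x^2: 36x^2 - 60x + 54
image of x^3: 64x^3 - 126x^2 + 216x - 297/2
each image's coordinates form column j of the matrix


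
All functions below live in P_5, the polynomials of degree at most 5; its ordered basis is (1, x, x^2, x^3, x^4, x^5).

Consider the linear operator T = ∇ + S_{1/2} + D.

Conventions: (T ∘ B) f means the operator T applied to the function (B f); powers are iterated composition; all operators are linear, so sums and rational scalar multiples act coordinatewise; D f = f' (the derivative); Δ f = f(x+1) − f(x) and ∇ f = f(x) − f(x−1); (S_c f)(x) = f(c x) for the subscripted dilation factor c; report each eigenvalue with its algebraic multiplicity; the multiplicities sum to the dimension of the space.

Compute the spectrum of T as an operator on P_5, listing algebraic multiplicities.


image of 1: 1
image of x: (1/2)x + 2
image of x^2: (1/4)x^2 + 4x - 1
image of x^3: (1/8)x^3 + 6x^2 - 3x + 1
image of x^4: (1/16)x^4 + 8x^3 - 6x^2 + 4x - 1
image of x^5: (1/32)x^5 + 10x^4 - 10x^3 + 10x^2 - 5x + 1
the matrix is upper triangular; its diagonal is (1, 1/2, 1/4, 1/8, 1/16, 1/32)
for a triangular matrix the eigenvalues are the diagonal entries, with algebraic multiplicity their repetition count

λ = 1/32 (multiplicity 1), λ = 1/16 (multiplicity 1), λ = 1/8 (multiplicity 1), λ = 1/4 (multiplicity 1), λ = 1/2 (multiplicity 1), λ = 1 (multiplicity 1)


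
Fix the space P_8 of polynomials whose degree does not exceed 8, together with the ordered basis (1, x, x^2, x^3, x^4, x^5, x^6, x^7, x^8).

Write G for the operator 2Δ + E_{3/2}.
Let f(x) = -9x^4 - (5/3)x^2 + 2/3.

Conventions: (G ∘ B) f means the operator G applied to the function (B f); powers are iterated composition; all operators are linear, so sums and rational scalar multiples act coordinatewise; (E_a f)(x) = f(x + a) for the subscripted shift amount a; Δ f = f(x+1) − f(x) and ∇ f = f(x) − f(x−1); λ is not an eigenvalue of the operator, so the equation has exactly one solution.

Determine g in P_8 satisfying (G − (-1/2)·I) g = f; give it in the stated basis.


write g with unknown coordinates in the stated basis and equate coefficients in (G − (-1/2)·I) g = f
solving from the highest basis element down gives g = -6x^4 + 56x^3 - (2620/9)x^2 + (26150/27)x - 520679/324
check: G g = -6x^4 - 28x^3 + (1295/9)x^2 - (13075/27)x + 521111/648
so G g − (-1/2)·g = -9x^4 - (5/3)x^2 + 2/3 = f ✓

the result is g(x) = -6x^4 + 56x^3 - (2620/9)x^2 + (26150/27)x - 520679/324


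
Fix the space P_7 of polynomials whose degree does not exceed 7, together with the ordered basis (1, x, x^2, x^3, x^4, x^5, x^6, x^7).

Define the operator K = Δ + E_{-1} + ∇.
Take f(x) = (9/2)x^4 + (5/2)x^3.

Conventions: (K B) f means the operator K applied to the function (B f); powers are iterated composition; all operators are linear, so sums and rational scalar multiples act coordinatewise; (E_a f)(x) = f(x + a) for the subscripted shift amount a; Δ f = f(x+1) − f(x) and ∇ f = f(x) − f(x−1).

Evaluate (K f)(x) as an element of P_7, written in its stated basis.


the image equals g(x) = (9/2)x^4 + (41/2)x^3 + (69/2)x^2 + (51/2)x + 7

Δ f = 18x^3 + (69/2)x^2 + (51/2)x + 7
E_{-1} f = (9/2)x^4 - (31/2)x^3 + (39/2)x^2 - (21/2)x + 2
∇ f = 18x^3 - (39/2)x^2 + (21/2)x - 2
(Δ + E_{-1} + ∇) f = (9/2)x^4 + (41/2)x^3 + (69/2)x^2 + (51/2)x + 7


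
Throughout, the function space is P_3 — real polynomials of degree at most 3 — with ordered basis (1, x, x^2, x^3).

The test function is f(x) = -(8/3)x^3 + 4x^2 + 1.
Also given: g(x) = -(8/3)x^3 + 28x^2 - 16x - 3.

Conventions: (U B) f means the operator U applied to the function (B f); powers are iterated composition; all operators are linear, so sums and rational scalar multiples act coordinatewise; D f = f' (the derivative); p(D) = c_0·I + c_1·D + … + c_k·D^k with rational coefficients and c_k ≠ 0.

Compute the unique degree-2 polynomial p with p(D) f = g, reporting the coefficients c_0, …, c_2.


p(D) = I − 3·D − (1/2)·D^2, i.e. c_0 = 1, c_1 = -3, c_2 = -1/2

D^0 f = -(8/3)x^3 + 4x^2 + 1
D^1 f = -8x^2 + 8x
D^2 f = -16x + 8
matching coefficients of g against c_0 f + c_1 Df + … from the top degree down determines the c_i
solution: c_0 = 1, c_1 = -3, c_2 = -1/2


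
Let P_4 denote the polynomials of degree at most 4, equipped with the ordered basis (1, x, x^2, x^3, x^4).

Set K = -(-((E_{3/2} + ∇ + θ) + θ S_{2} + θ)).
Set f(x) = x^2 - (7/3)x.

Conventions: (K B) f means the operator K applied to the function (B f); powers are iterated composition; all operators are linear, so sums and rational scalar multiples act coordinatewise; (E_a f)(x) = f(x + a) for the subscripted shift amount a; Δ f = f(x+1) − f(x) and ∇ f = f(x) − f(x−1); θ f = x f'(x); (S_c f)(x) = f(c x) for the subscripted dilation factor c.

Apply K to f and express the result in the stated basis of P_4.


g(x) = 13x^2 - (20/3)x - 55/12

E_{3/2} f = x^2 + (2/3)x - 5/4
∇ f = 2x - 10/3
θ f = 2x^2 - (7/3)x
(E_{3/2} + ∇ + θ) f = 3x^2 + (1/3)x - 55/12
S_{2} f = 4x^2 - (14/3)x
θ S_{2} f = 8x^2 - (14/3)x
θ f = 2x^2 - (7/3)x
((E_{3/2} + ∇ + θ) + θ S_{2} + θ) f = 13x^2 - (20/3)x - 55/12
(-((E_{3/2} + ∇ + θ) + θ S_{2} + θ)) f = -13x^2 + (20/3)x + 55/12
(-(-((E_{3/2} + ∇ + θ) + θ S_{2} + θ))) f = 13x^2 - (20/3)x - 55/12


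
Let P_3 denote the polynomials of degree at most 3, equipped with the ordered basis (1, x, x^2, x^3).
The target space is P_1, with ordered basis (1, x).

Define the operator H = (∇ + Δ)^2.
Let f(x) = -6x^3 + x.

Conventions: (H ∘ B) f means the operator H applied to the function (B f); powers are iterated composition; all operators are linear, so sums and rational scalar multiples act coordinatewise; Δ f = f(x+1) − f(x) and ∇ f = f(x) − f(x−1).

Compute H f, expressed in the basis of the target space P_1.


the image equals g(x) = -144x

∇ f = -18x^2 + 18x - 5
Δ f = -18x^2 - 18x - 5
(∇ + Δ) f = -36x^2 - 10
∇ (∇ + Δ) f = -72x + 36
Δ (∇ + Δ) f = -72x - 36
(∇ + Δ) (∇ + Δ) f = -144x


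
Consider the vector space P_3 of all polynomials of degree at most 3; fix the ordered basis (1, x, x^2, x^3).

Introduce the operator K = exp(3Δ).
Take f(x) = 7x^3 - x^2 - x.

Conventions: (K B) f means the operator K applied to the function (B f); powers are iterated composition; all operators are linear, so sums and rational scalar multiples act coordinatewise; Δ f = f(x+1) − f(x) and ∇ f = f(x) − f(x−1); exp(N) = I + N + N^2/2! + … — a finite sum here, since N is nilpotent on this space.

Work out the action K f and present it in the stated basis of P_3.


order-1 term: 63x^2 + 57x + 15
order-2 term: 189x + 180
order-3 term: 189
the series for exp(3Δ) f terminates at order 3
exp(3Δ) f = 7x^3 + 62x^2 + 245x + 384

g(x) = 7x^3 + 62x^2 + 245x + 384


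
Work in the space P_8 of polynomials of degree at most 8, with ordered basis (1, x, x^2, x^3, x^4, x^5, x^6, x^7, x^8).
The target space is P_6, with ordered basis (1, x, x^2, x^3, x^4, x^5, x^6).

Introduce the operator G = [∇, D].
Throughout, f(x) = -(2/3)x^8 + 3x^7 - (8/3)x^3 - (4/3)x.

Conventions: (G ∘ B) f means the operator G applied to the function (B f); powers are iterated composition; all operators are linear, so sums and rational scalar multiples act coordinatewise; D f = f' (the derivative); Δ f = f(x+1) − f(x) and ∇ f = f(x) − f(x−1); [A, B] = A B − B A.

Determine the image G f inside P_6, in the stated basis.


the image equals g(x) = 0

D f = -(16/3)x^7 + 21x^6 - 8x^2 - 4/3
∇ D f = -(112/3)x^6 + 238x^5 - (1505/3)x^4 + (1820/3)x^3 - 427x^2 + (442/3)x - 55/3
∇ f = -(16/3)x^7 + (119/3)x^6 - (301/3)x^5 + (455/3)x^4 - (427/3)x^3 + (221/3)x^2 - (55/3)x - 1/3
D ∇ f = -(112/3)x^6 + 238x^5 - (1505/3)x^4 + (1820/3)x^3 - 427x^2 + (442/3)x - 55/3
[∇, D] f = 0


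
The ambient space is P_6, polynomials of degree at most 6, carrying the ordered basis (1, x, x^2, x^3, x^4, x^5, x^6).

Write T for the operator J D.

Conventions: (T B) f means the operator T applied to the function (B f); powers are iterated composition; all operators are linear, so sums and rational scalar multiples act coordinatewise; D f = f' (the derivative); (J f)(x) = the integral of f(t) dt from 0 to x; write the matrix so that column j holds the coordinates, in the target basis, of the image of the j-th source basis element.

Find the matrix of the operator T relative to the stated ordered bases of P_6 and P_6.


the matrix is [[0, 0, 0, 0, 0, 0, 0]; [0, 1, 0, 0, 0, 0, 0]; [0, 0, 1, 0, 0, 0, 0]; [0, 0, 0, 1, 0, 0, 0]; [0, 0, 0, 0, 1, 0, 0]; [0, 0, 0, 0, 0, 1, 0]; [0, 0, 0, 0, 0, 0, 1]] (rows listed top to bottom)

image of 1: 0
image of x: x
image of x^2: x^2
image of x^3: x^3
image of x^4: x^4
image of x^5: x^5
image of x^6: x^6
each image's coordinates form column j of the matrix


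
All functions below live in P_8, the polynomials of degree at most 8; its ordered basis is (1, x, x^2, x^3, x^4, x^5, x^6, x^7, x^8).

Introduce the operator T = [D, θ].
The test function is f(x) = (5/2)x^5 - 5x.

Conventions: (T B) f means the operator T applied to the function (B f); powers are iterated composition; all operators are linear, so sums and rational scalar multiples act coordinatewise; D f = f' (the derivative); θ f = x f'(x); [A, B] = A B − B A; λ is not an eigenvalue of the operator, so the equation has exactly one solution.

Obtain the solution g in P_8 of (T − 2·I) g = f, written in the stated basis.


write g with unknown coordinates in the stated basis and equate coefficients in (T − 2·I) g = f
solving from the highest basis element down gives g = -(5/4)x^5 - (25/8)x^4 - (25/4)x^3 - (75/8)x^2 - (55/8)x - 55/16
check: T g = -(25/4)x^4 - (25/2)x^3 - (75/4)x^2 - (75/4)x - 55/8
so T g − 2·g = (5/2)x^5 - 5x = f ✓

g(x) = -(5/4)x^5 - (25/8)x^4 - (25/4)x^3 - (75/8)x^2 - (55/8)x - 55/16


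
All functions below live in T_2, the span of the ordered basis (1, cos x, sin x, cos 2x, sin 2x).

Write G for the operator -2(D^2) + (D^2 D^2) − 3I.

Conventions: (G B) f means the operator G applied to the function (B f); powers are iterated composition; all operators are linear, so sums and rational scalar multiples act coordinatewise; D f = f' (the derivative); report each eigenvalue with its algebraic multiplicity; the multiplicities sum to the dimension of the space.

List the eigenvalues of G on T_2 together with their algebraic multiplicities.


λ = -3 (multiplicity 1), λ = 0 (multiplicity 2), λ = 21 (multiplicity 2)

image of 1: -3
image of cos x: 0
image of sin x: 0
image of cos 2x: 21cos 2x
image of sin 2x: 21sin 2x
the matrix is diagonal; its diagonal is (-3, 0, 0, 21, 21)
for a triangular matrix the eigenvalues are the diagonal entries, with algebraic multiplicity their repetition count


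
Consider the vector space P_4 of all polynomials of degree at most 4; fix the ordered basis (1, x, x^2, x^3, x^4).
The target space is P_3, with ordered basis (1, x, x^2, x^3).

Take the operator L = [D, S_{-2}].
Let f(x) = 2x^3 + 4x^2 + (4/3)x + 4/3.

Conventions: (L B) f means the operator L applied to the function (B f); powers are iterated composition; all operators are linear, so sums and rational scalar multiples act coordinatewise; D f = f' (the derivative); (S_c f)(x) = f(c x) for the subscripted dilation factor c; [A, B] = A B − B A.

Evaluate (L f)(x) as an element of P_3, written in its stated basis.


g(x) = -72x^2 + 48x - 4

S_{-2} f = -16x^3 + 16x^2 - (8/3)x + 4/3
D S_{-2} f = -48x^2 + 32x - 8/3
D f = 6x^2 + 8x + 4/3
S_{-2} D f = 24x^2 - 16x + 4/3
[D, S_{-2}] f = -72x^2 + 48x - 4


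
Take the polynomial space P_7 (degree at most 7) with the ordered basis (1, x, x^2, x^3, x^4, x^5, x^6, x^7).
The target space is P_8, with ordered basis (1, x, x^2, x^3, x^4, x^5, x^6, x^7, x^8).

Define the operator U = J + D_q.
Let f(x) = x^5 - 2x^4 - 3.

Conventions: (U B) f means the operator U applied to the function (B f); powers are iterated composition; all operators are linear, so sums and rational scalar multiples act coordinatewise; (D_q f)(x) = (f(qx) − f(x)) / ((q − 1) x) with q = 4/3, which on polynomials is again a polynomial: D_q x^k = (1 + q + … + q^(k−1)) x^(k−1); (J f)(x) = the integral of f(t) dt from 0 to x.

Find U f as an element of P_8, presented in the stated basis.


J f = (1/6)x^6 - (2/5)x^5 - 3x
D_q f = (781/81)x^4 - (350/27)x^3
(J + D_q) f = (1/6)x^6 - (2/5)x^5 + (781/81)x^4 - (350/27)x^3 - 3x

the result is g(x) = (1/6)x^6 - (2/5)x^5 + (781/81)x^4 - (350/27)x^3 - 3x


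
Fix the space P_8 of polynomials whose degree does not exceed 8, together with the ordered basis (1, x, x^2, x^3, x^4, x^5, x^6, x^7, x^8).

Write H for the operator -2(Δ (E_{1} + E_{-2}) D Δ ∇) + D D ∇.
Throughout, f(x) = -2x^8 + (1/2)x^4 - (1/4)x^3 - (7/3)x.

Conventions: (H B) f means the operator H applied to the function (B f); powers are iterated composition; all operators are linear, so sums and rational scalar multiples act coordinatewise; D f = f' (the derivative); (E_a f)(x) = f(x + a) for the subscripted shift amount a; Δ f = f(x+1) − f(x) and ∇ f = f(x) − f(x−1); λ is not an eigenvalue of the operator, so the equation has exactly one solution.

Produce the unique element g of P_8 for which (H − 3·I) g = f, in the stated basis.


write g with unknown coordinates in the stated basis and equate coefficients in (H − 3·I) g = f
solving from the highest basis element down gives g = (2/3)x^8 + (224/3)x^5 - (10081/6)x^4 + (8963/36)x^3 - (63280/3)x^2 - (241253/9)x + 875279/18
check: H g = 224x^5 - 5040x^4 + (2240/3)x^3 - 63280x^2 - 80420x + 875279/6
so H g − 3·g = -2x^8 + (1/2)x^4 - (1/4)x^3 - (7/3)x = f ✓

the result is g(x) = (2/3)x^8 + (224/3)x^5 - (10081/6)x^4 + (8963/36)x^3 - (63280/3)x^2 - (241253/9)x + 875279/18


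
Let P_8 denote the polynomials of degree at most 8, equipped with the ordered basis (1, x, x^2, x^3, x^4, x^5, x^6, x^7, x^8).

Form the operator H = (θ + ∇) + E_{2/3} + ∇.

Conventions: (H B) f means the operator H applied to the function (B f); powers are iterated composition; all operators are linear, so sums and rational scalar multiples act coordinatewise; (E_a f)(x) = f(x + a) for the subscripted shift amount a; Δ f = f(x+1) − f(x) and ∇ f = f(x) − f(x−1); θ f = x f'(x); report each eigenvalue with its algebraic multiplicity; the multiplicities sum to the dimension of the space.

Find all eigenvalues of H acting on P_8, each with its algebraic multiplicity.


image of 1: 1
image of x: 2x + 8/3
image of x^2: 3x^2 + (16/3)x - 14/9
image of x^3: 4x^3 + 8x^2 - (14/3)x + 62/27
image of x^4: 5x^4 + (32/3)x^3 - (28/3)x^2 + (248/27)x - 146/81
image of x^5: 6x^5 + (40/3)x^4 - (140/9)x^3 + (620/27)x^2 - (730/81)x + 518/243
image of x^6: 7x^6 + 16x^5 - (70/3)x^4 + (1240/27)x^3 - (730/27)x^2 + (1036/81)x - 1394/729
image of x^7: 8x^7 + (56/3)x^6 - (98/3)x^5 + (2170/27)x^4 - (5110/81)x^3 + (3626/81)x^2 - (9758/729)x + 4502/2187
image of x^8: 9x^8 + (64/3)x^7 - (392/9)x^6 + (3472/27)x^5 - (10220/81)x^4 + (29008/243)x^3 - (39032/729)x^2 + (36016/2187)x - 12866/6561
the matrix is upper triangular; its diagonal is (1, 2, 3, 4, 5, 6, 7, 8, 9)
for a triangular matrix the eigenvalues are the diagonal entries, with algebraic multiplicity their repetition count

λ = 1 (multiplicity 1), λ = 2 (multiplicity 1), λ = 3 (multiplicity 1), λ = 4 (multiplicity 1), λ = 5 (multiplicity 1), λ = 6 (multiplicity 1), λ = 7 (multiplicity 1), λ = 8 (multiplicity 1), λ = 9 (multiplicity 1)


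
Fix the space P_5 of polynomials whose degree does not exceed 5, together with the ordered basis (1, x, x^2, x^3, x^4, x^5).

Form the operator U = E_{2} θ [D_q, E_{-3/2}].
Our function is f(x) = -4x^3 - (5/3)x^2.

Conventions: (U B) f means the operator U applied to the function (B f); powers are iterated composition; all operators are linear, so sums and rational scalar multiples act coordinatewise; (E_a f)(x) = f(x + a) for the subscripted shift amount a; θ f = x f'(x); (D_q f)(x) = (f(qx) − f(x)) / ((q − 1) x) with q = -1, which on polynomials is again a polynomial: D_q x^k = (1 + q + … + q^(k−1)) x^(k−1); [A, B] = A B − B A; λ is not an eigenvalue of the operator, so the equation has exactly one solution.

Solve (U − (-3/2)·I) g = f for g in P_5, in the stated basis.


g(x) = -(8/3)x^3 - (10/9)x^2 + (16/3)x + 32/3

write g with unknown coordinates in the stated basis and equate coefficients in (U − (-3/2)·I) g = f
solving from the highest basis element down gives g = -(8/3)x^3 - (10/9)x^2 + (16/3)x + 32/3
check: U g = -8x - 16
so U g − (-3/2)·g = -4x^3 - (5/3)x^2 = f ✓


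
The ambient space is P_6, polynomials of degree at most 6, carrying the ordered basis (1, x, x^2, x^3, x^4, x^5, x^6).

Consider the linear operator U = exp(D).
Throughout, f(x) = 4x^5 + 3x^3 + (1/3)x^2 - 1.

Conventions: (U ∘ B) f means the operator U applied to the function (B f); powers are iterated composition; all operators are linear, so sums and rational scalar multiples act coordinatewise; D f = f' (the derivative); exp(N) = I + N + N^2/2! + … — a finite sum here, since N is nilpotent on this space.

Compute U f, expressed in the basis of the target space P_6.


g(x) = 4x^5 + 20x^4 + 43x^3 + (148/3)x^2 + (89/3)x + 19/3

order-1 term: 20x^4 + 9x^2 + (2/3)x
order-2 term: 40x^3 + 9x + 1/3
order-3 term: 40x^2 + 3
order-4 term: 20x
order-5 term: 4
the series for exp(D) f terminates at order 5
exp(D) f = 4x^5 + 20x^4 + 43x^3 + (148/3)x^2 + (89/3)x + 19/3


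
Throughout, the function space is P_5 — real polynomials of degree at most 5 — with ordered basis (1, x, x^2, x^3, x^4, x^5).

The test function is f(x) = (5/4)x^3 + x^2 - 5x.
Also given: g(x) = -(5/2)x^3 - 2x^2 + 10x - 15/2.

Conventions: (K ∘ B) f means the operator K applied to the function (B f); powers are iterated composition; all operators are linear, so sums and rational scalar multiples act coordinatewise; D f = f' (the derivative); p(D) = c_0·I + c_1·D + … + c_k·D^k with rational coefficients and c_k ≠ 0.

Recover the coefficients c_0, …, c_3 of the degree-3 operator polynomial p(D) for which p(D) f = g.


D^0 f = (5/4)x^3 + x^2 - 5x
D^1 f = (15/4)x^2 + 2x - 5
D^2 f = (15/2)x + 2
D^3 f = 15/2
matching coefficients of g against c_0 f + c_1 Df + … from the top degree down determines the c_i
solution: c_0 = -2, c_1 = 0, c_2 = 0, c_3 = -1

c_0 = -2, c_1 = 0, c_2 = 0, c_3 = -1


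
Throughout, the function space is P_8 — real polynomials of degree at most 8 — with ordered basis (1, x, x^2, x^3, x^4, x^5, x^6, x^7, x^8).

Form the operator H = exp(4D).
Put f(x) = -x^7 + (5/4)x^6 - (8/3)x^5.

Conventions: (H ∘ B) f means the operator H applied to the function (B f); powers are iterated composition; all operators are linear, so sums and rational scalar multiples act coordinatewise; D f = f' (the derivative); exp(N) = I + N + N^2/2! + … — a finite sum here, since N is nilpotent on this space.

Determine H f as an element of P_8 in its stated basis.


the image equals g(x) = -x^7 - (107/4)x^6 - (926/3)x^5 - (5980/3)x^4 - (23360/3)x^3 - (55232/3)x^2 - (73216/3)x - 41984/3

order-1 term: -28x^6 + 30x^5 - (160/3)x^4
order-2 term: -336x^5 + 300x^4 - (1280/3)x^3
order-3 term: -2240x^4 + 1600x^3 - (5120/3)x^2
order-4 term: -8960x^3 + 4800x^2 - (10240/3)x
order-5 term: -21504x^2 + 7680x - 8192/3
order-6 term: -28672x + 5120
order-7 term: -16384
the series for exp(4D) f terminates at order 7
exp(4D) f = -x^7 - (107/4)x^6 - (926/3)x^5 - (5980/3)x^4 - (23360/3)x^3 - (55232/3)x^2 - (73216/3)x - 41984/3
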